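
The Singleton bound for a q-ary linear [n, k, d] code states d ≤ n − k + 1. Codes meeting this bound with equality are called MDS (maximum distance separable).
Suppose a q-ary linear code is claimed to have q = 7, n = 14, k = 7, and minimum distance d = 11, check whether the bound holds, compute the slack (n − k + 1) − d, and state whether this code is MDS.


Singleton RHS = n − k + 1 = 8, slack = -3, bound violated (no such code; not MDS).

Singleton bound: d ≤ n − k + 1.
Here n = 14, k = 7, so n − k + 1 = 8.
Given d = 11, check d ≤ 8: NO.
Slack = (n − k + 1) − d = -3.
The slack is negative: d = 11 exceeds n − k + 1 = 8 by 3, so the Singleton bound is violated and no linear [14, 7, 11]_7 code can exist. In particular it is not MDS (MDS requires d = n − k + 1 exactly).
Description: the claimed parameters are [14, 7, 11]_7; such a code would be impossible (violates the Singleton bound).


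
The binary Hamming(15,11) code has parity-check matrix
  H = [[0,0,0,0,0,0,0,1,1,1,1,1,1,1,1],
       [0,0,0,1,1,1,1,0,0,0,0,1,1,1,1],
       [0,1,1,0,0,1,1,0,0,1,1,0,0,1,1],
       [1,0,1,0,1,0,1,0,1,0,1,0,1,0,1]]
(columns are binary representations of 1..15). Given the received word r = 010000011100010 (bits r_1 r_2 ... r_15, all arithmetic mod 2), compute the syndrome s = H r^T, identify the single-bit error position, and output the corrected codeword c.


s = (0, 1, 1, 1)^T, error position = 7, corrected codeword c = 010000111100010

Compute s = H r^T mod 2 one row at a time:
  s_1 = 1 + 1 + 1 + 0 + 0 + 0 + 1 + 0 = 4 ≡ 0 (mod 2).
  s_2 = 0 + 0 + 0 + 0 + 0 + 0 + 1 + 0 = 1 ≡ 1 (mod 2).
  s_3 = 1 + 0 + 0 + 0 + 1 + 0 + 1 + 0 = 3 ≡ 1 (mod 2).
  s_4 = 0 + 0 + 0 + 0 + 1 + 0 + 0 + 0 = 1 ≡ 1 (mod 2).
s = (0, 1, 1, 1)^T — this equals column 7 of H (binary 0111), so error is at position 7.
Correct: flip bit 7 of r = 010000011100010 to get c = 010000111100010.


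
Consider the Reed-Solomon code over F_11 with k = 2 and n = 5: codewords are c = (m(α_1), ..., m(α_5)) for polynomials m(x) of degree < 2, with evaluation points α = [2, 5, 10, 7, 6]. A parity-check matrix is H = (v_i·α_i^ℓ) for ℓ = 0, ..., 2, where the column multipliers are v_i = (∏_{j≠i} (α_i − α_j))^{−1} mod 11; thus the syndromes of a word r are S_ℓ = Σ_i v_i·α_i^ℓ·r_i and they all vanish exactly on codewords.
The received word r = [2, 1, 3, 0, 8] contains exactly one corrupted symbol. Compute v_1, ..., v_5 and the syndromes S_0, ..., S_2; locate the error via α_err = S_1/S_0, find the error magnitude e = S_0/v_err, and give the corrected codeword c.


S = (6, 9, 8), error at position 4, error magnitude e = 7, c = [2, 1, 3, 4, 8].

Step 1: column multipliers v_i = (∏_{j≠i}(α_i − α_j))^{−1} mod 11.
  i = 1 (α = 2): (2−5)(2−10)(2−7)(2−6) = (−3)·(−8)·(−5)·(−4) = 480 ≡ 7, so v_1 = 7^{−1} = 8 (mod 11).
  i = 2 (α = 5): (5−2)(5−10)(5−7)(5−6) = 3·(−5)·(−2)·(−1) = −30 ≡ 3, so v_2 = 3^{−1} = 4 (mod 11).
  i = 3 (α = 10): (10−2)(10−5)(10−7)(10−6) = 8·5·3·4 = 480 ≡ 7, so v_3 = 7^{−1} = 8 (mod 11).
  i = 4 (α = 7): (7−2)(7−5)(7−10)(7−6) = 5·2·(−3)·1 = −30 ≡ 3, so v_4 = 3^{−1} = 4 (mod 11).
  i = 5 (α = 6): (6−2)(6−5)(6−10)(6−7) = 4·1·(−4)·(−1) = 16 ≡ 5, so v_5 = 5^{−1} = 9 (mod 11).
  v = [8, 4, 8, 4, 9].
Step 2: syndromes of r = [2, 1, 3, 0, 8] (all sums mod 11).
  S_0 = Σ v_i r_i = 8·2 + 4·1 + 8·3 + 4·0 + 9·8 = 116 ≡ 6.
  S_1 = Σ v_i α_i r_i = 8·2·2 + 4·5·1 + 8·10·3 + 4·7·0 + 9·6·8 = 724 ≡ 9.
  α_i^2 mod 11 = [4, 3, 1, 5, 3].
  S_2 = Σ v_i α_i^2 r_i = 8·4·2 + 4·3·1 + 8·1·3 + 4·5·0 + 9·3·8 = 316 ≡ 8.
  S = (6, 9, 8) ≠ 0, so r is not a codeword (an error is present).
Step 3: locate the error. For a single error e at position i, S_ℓ = v_i·e·α_i^ℓ, so α_err = S_1/S_0.
  S_0^{−1} = 6^{−1} = 2 (mod 11), so α_err = 9·2 = 18 ≡ 7 = α_4. Error position i = 4.
  Consistency check: S_2/S_1 = 8·5 = 40 ≡ 7 = α_err ✓ (single-error assumption holds).
Step 4: error magnitude e = S_0/v_4 = S_0·∏_{j≠4}(α_4 − α_j) = 6·3 = 18 ≡ 7 (mod 11).
Step 5: correct position 4: c_4 = r_4 − e = 0 − 7 ≡ 4 (mod 11). Hence c = [2, 1, 3, 4, 8].
  Check: interpolating c through the α_i gives m(x) = 10 + 7·x (degree < 2) with m(α_i) = c_i for every i, so c is indeed a codeword.


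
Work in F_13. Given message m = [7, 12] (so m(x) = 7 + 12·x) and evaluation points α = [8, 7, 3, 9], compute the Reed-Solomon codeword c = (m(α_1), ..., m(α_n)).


c = [12, 0, 4, 11]

Message polynomial: m(x) = 7 + 12·x (mod 13).
For each evaluation point α_i, compute m(α_i) mod 13:
  α_1 = 8: Horner steps 12 → 12, so m(8) = 12.
  α_2 = 7: Horner steps 12 → 0, so m(7) = 0.
  α_3 = 3: Horner steps 12 → 4, so m(3) = 4.
  α_4 = 9: Horner steps 12 → 11, so m(9) = 11.
Codeword c = [12, 0, 4, 11] ∈ F_13^4.


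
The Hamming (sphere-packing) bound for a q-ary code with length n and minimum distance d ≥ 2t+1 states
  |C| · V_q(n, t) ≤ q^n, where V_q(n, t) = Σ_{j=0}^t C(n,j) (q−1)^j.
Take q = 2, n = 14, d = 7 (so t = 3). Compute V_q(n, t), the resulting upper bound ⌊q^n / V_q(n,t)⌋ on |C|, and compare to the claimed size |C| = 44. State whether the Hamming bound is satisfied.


V_q(n, t) = 470, q^n = 16384, Hamming bound = 34, |C| = 44 > bound (violated).

Step 1: Compute V_q(n, t) = Σ_{j=0}^3 C(n, j) (q−1)^j.
  j = 0: C(14,0)·(1)^0 = 1·1 = 1.
  j = 1: C(14,1)·(1)^1 = 14·1 = 14.
  j = 2: C(14,2)·(1)^2 = 91·1 = 91.
  j = 3: C(14,3)·(1)^3 = 364·1 = 364.
  V_q(n, t) = 1 + 14 + 91 + 364 = 470.
Step 2: q^n = 2^14 = 16384.
Step 3: Hamming bound ⌊q^n / V_q(n,t)⌋ = ⌊16384/470⌋ = 34.
Step 4: Compare |C| = 44 to 34: violated.
The claimed |C| lies above the Hamming bound, so no 2-ary code of length 14 with d ≥ 7 can have 44 codewords.


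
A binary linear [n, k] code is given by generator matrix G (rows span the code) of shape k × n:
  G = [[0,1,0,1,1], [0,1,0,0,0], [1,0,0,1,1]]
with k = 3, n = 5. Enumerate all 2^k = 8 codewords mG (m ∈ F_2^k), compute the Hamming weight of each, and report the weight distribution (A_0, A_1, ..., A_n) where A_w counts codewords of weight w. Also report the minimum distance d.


Weight distribution: A_0 = 1, A_1 = 2, A_2 = 2, A_3 = 2, A_4 = 1. Minimum distance d = 1.

Enumerate all 2^3 = 8 messages m ∈ F_2^3.
For each, compute codeword c = mG in F_2^5, then tally its weight.
  m = 000 → c = 00000, weight = 0.
  m = 100 → c = 01011, weight = 3.
  m = 010 → c = 01000, weight = 1.
  m = 110 → c = 00011, weight = 2.
  m = 001 → c = 10011, weight = 3.
  m = 101 → c = 11000, weight = 2.
  m = 011 → c = 11011, weight = 4.
  m = 111 → c = 10000, weight = 1.
Tally weights:
  weight 0: 1 codewords.
  weight 1: 2 codewords.
  weight 2: 2 codewords.
  weight 3: 2 codewords.
  weight 4: 1 codewords.
Minimum distance d = smallest w > 0 with A_w > 0 = 1.
Sanity: Σ A_w = 8 = 2^3 = 8 ✓.


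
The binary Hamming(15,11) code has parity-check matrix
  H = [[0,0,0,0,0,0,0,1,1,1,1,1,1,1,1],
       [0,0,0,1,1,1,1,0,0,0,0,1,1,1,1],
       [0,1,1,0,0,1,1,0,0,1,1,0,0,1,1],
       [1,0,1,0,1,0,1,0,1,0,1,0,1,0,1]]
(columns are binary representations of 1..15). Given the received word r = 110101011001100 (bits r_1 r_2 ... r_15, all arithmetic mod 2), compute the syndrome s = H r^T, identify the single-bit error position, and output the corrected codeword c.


s = (0, 0, 0, 1)^T, error position = 1, corrected codeword c = 010101011001100

Compute s = H r^T mod 2 one row at a time:
  s_1 = 1 + 1 + 0 + 0 + 1 + 1 + 0 + 0 = 4 ≡ 0 (mod 2).
  s_2 = 1 + 0 + 1 + 0 + 1 + 1 + 0 + 0 = 4 ≡ 0 (mod 2).
  s_3 = 1 + 0 + 1 + 0 + 0 + 0 + 0 + 0 = 2 ≡ 0 (mod 2).
  s_4 = 1 + 0 + 0 + 0 + 1 + 0 + 1 + 0 = 3 ≡ 1 (mod 2).
s = (0, 0, 0, 1)^T — this equals column 1 of H (binary 0001), so error is at position 1.
Correct: flip bit 1 of r = 110101011001100 to get c = 010101011001100.


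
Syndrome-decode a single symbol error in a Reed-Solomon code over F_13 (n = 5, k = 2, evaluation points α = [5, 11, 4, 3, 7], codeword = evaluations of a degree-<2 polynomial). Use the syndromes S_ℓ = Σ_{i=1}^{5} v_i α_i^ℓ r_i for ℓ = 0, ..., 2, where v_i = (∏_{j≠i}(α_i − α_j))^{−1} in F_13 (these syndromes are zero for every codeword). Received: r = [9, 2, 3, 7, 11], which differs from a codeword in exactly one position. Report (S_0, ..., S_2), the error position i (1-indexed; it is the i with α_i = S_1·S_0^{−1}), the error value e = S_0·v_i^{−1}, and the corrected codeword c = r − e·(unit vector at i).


S = (12, 9, 10), error at position 3, error magnitude e = 8, c = [9, 2, 8, 7, 11].

Step 1: column multipliers v_i = (∏_{j≠i}(α_i − α_j))^{−1} mod 13.
  i = 1 (α = 5): (5−11)(5−4)(5−3)(5−7) = (−6)·1·2·(−2) = 24 ≡ 11, so v_1 = 11^{−1} = 6 (mod 13).
  i = 2 (α = 11): (11−5)(11−4)(11−3)(11−7) = 6·7·8·4 = 1344 ≡ 5, so v_2 = 5^{−1} = 8 (mod 13).
  i = 3 (α = 4): (4−5)(4−11)(4−3)(4−7) = (−1)·(−7)·1·(−3) = −21 ≡ 5, so v_3 = 5^{−1} = 8 (mod 13).
  i = 4 (α = 3): (3−5)(3−11)(3−4)(3−7) = (−2)·(−8)·(−1)·(−4) = 64 ≡ 12, so v_4 = 12^{−1} = 12 (mod 13).
  i = 5 (α = 7): (7−5)(7−11)(7−4)(7−3) = 2·(−4)·3·4 = −96 ≡ 8, so v_5 = 8^{−1} = 5 (mod 13).
  v = [6, 8, 8, 12, 5].
Step 2: syndromes of r = [9, 2, 3, 7, 11] (all sums mod 13).
  S_0 = Σ v_i r_i = 6·9 + 8·2 + 8·3 + 12·7 + 5·11 = 233 ≡ 12.
  S_1 = Σ v_i α_i r_i = 6·5·9 + 8·11·2 + 8·4·3 + 12·3·7 + 5·7·11 = 1179 ≡ 9.
  α_i^2 mod 13 = [12, 4, 3, 9, 10].
  S_2 = Σ v_i α_i^2 r_i = 6·12·9 + 8·4·2 + 8·3·3 + 12·9·7 + 5·10·11 = 2090 ≡ 10.
  S = (12, 9, 10) ≠ 0, so r is not a codeword (an error is present).
Step 3: locate the error. For a single error e at position i, S_ℓ = v_i·e·α_i^ℓ, so α_err = S_1/S_0.
  S_0^{−1} = 12^{−1} = 12 (mod 13), so α_err = 9·12 = 108 ≡ 4 = α_3. Error position i = 3.
  Consistency check: S_2/S_1 = 10·3 = 30 ≡ 4 = α_err ✓ (single-error assumption holds).
Step 4: error magnitude e = S_0/v_3 = S_0·∏_{j≠3}(α_3 − α_j) = 12·5 = 60 ≡ 8 (mod 13).
Step 5: correct position 3: c_3 = r_3 − e = 3 − 8 ≡ 8 (mod 13). Hence c = [9, 2, 8, 7, 11].
  Check: interpolating c through the α_i gives m(x) = 4 + 1·x (degree < 2) with m(α_i) = c_i for every i, so c is indeed a codeword.


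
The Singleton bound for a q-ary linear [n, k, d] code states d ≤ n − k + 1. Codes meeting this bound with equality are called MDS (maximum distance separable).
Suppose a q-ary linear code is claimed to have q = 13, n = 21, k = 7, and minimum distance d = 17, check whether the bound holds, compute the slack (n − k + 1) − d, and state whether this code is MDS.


Singleton RHS = n − k + 1 = 15, slack = -2, bound violated (no such code; not MDS).

Singleton bound: d ≤ n − k + 1.
Here n = 21, k = 7, so n − k + 1 = 15.
Given d = 17, check d ≤ 15: NO.
Slack = (n − k + 1) − d = -2.
The slack is negative: d = 17 exceeds n − k + 1 = 15 by 2, so the Singleton bound is violated and no linear [21, 7, 17]_13 code can exist. In particular it is not MDS (MDS requires d = n − k + 1 exactly).
Description: the claimed parameters are [21, 7, 17]_13; such a code would be impossible (violates the Singleton bound).


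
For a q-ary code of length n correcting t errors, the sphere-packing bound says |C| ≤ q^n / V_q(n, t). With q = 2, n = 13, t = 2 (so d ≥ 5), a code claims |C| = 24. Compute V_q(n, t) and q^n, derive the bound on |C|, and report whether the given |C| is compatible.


V_q(n, t) = 92, q^n = 8192, Hamming bound = 89, |C| = 24 ≤ bound (satisfied).

Step 1: Compute V_q(n, t) = Σ_{j=0}^2 C(n, j) (q−1)^j.
  j = 0: C(13,0)·(1)^0 = 1·1 = 1.
  j = 1: C(13,1)·(1)^1 = 13·1 = 13.
  j = 2: C(13,2)·(1)^2 = 78·1 = 78.
  V_q(n, t) = 1 + 13 + 78 = 92.
Step 2: q^n = 2^13 = 8192.
Step 3: Hamming bound ⌊q^n / V_q(n,t)⌋ = ⌊8192/92⌋ = 89.
Step 4: Compare |C| = 24 to 89: satisfied.
The claimed |C| lies below the Hamming bound.


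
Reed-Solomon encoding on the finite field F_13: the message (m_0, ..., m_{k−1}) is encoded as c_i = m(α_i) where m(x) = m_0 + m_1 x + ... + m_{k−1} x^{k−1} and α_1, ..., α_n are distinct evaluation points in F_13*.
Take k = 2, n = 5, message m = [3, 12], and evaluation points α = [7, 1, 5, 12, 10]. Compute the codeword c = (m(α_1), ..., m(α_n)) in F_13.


c = [9, 2, 11, 4, 6]

Message polynomial: m(x) = 3 + 12·x (mod 13).
For each evaluation point α_i, compute m(α_i) mod 13:
  α_1 = 7: Horner steps 12 → 9, so m(7) = 9.
  α_2 = 1: Horner steps 12 → 2, so m(1) = 2.
  α_3 = 5: Horner steps 12 → 11, so m(5) = 11.
  α_4 = 12: Horner steps 12 → 4, so m(12) = 4.
  α_5 = 10: Horner steps 12 → 6, so m(10) = 6.
Codeword c = [9, 2, 11, 4, 6] ∈ F_13^5.


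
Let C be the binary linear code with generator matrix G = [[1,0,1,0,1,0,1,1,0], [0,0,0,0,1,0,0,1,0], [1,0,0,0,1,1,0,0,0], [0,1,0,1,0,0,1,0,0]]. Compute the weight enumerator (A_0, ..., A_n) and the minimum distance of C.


Weight distribution: A_0 = 1, A_2 = 1, A_3 = 4, A_4 = 3, A_5 = 4, A_6 = 3. Minimum distance d = 2.

Enumerate all 2^4 = 16 messages m ∈ F_2^4.
For each, compute codeword c = mG in F_2^9, then tally its weight.
  m = 0000 → c = 000000000, weight = 0.
  m = 1000 → c = 101010110, weight = 5.
  m = 0100 → c = 000010010, weight = 2.
  m = 1100 → c = 101000100, weight = 3.
  m = 0010 → c = 100011000, weight = 3.
  m = 1010 → c = 001001110, weight = 4.
  m = 0110 → c = 100001010, weight = 3.
  m = 1110 → c = 001011100, weight = 4.
  m = 0001 → c = 010100100, weight = 3.
  m = 1001 → c = 111110010, weight = 6.
  m = 0101 → c = 010110110, weight = 5.
  m = 1101 → c = 111100000, weight = 4.
  m = 0011 → c = 110111100, weight = 6.
  m = 1011 → c = 011101010, weight = 5.
  m = 0111 → c = 110101110, weight = 6.
  m = 1111 → c = 011111000, weight = 5.
Tally weights:
  weight 0: 1 codewords.
  weight 2: 1 codewords.
  weight 3: 4 codewords.
  weight 4: 3 codewords.
  weight 5: 4 codewords.
  weight 6: 3 codewords.
Minimum distance d = smallest w > 0 with A_w > 0 = 2.
Sanity: Σ A_w = 16 = 2^4 = 16 ✓.


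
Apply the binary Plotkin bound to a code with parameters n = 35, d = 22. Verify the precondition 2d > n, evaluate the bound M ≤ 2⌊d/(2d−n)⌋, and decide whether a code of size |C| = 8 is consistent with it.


Plotkin bound M ≤ 4; given |C| = 8 > bound (violated).

Check applicability: 2d = 44, n = 35.
2d − n = 9 > 0, so Plotkin applies.
Compute d/(2d−n) = 22/9 ≈ 2.4444.
⌊d/(2d−n)⌋ = 2.
Plotkin bound: M ≤ 2·2 = 4.
Given |C| = 8, check: VIOLATED.
This |C| is above the Plotkin bound, so no binary code with n = 35, d = 22 and 8 codewords exists.


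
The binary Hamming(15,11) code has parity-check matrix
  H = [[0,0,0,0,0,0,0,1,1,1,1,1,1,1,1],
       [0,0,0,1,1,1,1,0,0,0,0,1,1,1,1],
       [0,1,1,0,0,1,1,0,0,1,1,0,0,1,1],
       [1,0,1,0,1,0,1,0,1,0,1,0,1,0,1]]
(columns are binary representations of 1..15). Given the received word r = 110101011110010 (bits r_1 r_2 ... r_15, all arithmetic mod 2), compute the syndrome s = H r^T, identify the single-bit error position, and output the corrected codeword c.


s = (1, 1, 1, 1)^T, error position = 15, corrected codeword c = 110101011110011

Compute s = H r^T mod 2 one row at a time:
  s_1 = 1 + 1 + 1 + 1 + 0 + 0 + 1 + 0 = 5 ≡ 1 (mod 2).
  s_2 = 1 + 0 + 1 + 0 + 0 + 0 + 1 + 0 = 3 ≡ 1 (mod 2).
  s_3 = 1 + 0 + 1 + 0 + 1 + 1 + 1 + 0 = 5 ≡ 1 (mod 2).
  s_4 = 1 + 0 + 0 + 0 + 1 + 1 + 0 + 0 = 3 ≡ 1 (mod 2).
s = (1, 1, 1, 1)^T — this equals column 15 of H (binary 1111), so error is at position 15.
Correct: flip bit 15 of r = 110101011110010 to get c = 110101011110011.


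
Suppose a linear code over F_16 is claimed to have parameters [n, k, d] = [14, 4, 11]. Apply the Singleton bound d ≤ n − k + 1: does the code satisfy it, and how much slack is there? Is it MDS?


Singleton RHS = n − k + 1 = 11, slack = 0, bound satisfied, MDS.

Singleton bound: d ≤ n − k + 1.
Here n = 14, k = 4, so n − k + 1 = 11.
Given d = 11, check d ≤ 11: YES.
Slack = (n − k + 1) − d = 0.
The code is MDS (slack = 0).
Description: the claimed parameters are [14, 4, 11]_16; such a code would be MDS (meets Singleton bound).


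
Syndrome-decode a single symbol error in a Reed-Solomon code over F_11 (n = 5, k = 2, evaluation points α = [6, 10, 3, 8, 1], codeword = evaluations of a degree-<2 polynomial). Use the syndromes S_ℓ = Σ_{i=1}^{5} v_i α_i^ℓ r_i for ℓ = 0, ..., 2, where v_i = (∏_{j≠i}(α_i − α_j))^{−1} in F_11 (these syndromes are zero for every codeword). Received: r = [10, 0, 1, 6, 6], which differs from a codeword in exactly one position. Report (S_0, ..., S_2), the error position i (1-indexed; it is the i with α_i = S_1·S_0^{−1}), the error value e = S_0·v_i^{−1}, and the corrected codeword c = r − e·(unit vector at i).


S = (4, 10, 3), error at position 4, error magnitude e = 1, c = [10, 0, 1, 5, 6].

Step 1: column multipliers v_i = (∏_{j≠i}(α_i − α_j))^{−1} mod 11.
  i = 1 (α = 6): (6−10)(6−3)(6−8)(6−1) = (−4)·3·(−2)·5 = 120 ≡ 10, so v_1 = 10^{−1} = 10 (mod 11).
  i = 2 (α = 10): (10−6)(10−3)(10−8)(10−1) = 4·7·2·9 = 504 ≡ 9, so v_2 = 9^{−1} = 5 (mod 11).
  i = 3 (α = 3): (3−6)(3−10)(3−8)(3−1) = (−3)·(−7)·(−5)·2 = −210 ≡ 10, so v_3 = 10^{−1} = 10 (mod 11).
  i = 4 (α = 8): (8−6)(8−10)(8−3)(8−1) = 2·(−2)·5·7 = −140 ≡ 3, so v_4 = 3^{−1} = 4 (mod 11).
  i = 5 (α = 1): (1−6)(1−10)(1−3)(1−8) = (−5)·(−9)·(−2)·(−7) = 630 ≡ 3, so v_5 = 3^{−1} = 4 (mod 11).
  v = [10, 5, 10, 4, 4].
Step 2: syndromes of r = [10, 0, 1, 6, 6] (all sums mod 11).
  S_0 = Σ v_i r_i = 10·10 + 5·0 + 10·1 + 4·6 + 4·6 = 158 ≡ 4.
  S_1 = Σ v_i α_i r_i = 10·6·10 + 5·10·0 + 10·3·1 + 4·8·6 + 4·1·6 = 846 ≡ 10.
  α_i^2 mod 11 = [3, 1, 9, 9, 1].
  S_2 = Σ v_i α_i^2 r_i = 10·3·10 + 5·1·0 + 10·9·1 + 4·9·6 + 4·1·6 = 630 ≡ 3.
  S = (4, 10, 3) ≠ 0, so r is not a codeword (an error is present).
Step 3: locate the error. For a single error e at position i, S_ℓ = v_i·e·α_i^ℓ, so α_err = S_1/S_0.
  S_0^{−1} = 4^{−1} = 3 (mod 11), so α_err = 10·3 = 30 ≡ 8 = α_4. Error position i = 4.
  Consistency check: S_2/S_1 = 3·10 = 30 ≡ 8 = α_err ✓ (single-error assumption holds).
Step 4: error magnitude e = S_0/v_4 = S_0·∏_{j≠4}(α_4 − α_j) = 4·3 = 12 ≡ 1 (mod 11).
Step 5: correct position 4: c_4 = r_4 − e = 6 − 1 ≡ 5 (mod 11). Hence c = [10, 0, 1, 5, 6].
  Check: interpolating c through the α_i gives m(x) = 3 + 3·x (degree < 2) with m(α_i) = c_i for every i, so c is indeed a codeword.


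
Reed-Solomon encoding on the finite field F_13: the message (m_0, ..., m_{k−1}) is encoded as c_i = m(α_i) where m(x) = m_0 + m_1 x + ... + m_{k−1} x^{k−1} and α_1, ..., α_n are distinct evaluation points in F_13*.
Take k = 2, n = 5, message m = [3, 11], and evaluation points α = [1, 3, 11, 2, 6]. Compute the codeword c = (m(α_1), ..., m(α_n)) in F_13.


c = [1, 10, 7, 12, 4]

Message polynomial: m(x) = 3 + 11·x (mod 13).
For each evaluation point α_i, compute m(α_i) mod 13:
  α_1 = 1: Horner steps 11 → 1, so m(1) = 1.
  α_2 = 3: Horner steps 11 → 10, so m(3) = 10.
  α_3 = 11: Horner steps 11 → 7, so m(11) = 7.
  α_4 = 2: Horner steps 11 → 12, so m(2) = 12.
  α_5 = 6: Horner steps 11 → 4, so m(6) = 4.
Codeword c = [1, 10, 7, 12, 4] ∈ F_13^5.


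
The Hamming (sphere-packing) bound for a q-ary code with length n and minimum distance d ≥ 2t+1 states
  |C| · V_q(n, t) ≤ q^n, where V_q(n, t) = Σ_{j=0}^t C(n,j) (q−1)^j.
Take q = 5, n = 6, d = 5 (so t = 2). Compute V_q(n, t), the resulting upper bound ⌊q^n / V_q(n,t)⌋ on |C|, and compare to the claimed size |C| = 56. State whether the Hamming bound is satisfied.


V_q(n, t) = 265, q^n = 15625, Hamming bound = 58, |C| = 56 ≤ bound (satisfied).

Step 1: Compute V_q(n, t) = Σ_{j=0}^2 C(n, j) (q−1)^j.
  j = 0: C(6,0)·(4)^0 = 1·1 = 1.
  j = 1: C(6,1)·(4)^1 = 6·4 = 24.
  j = 2: C(6,2)·(4)^2 = 15·16 = 240.
  V_q(n, t) = 1 + 24 + 240 = 265.
Step 2: q^n = 5^6 = 15625.
Step 3: Hamming bound ⌊q^n / V_q(n,t)⌋ = ⌊15625/265⌋ = 58.
Step 4: Compare |C| = 56 to 58: satisfied.
The claimed |C| lies below the Hamming bound.


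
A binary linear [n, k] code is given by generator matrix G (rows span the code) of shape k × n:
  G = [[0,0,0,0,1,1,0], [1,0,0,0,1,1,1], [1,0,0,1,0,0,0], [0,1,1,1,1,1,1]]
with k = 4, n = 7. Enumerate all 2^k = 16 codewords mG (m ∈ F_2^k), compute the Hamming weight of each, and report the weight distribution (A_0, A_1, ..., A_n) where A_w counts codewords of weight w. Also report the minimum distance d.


Weight distribution: A_0 = 1, A_2 = 5, A_4 = 7, A_6 = 3. Minimum distance d = 2.

Enumerate all 2^4 = 16 messages m ∈ F_2^4.
For each, compute codeword c = mG in F_2^7, then tally its weight.
  m = 0000 → c = 0000000, weight = 0.
  m = 1000 → c = 0000110, weight = 2.
  m = 0100 → c = 1000111, weight = 4.
  m = 1100 → c = 1000001, weight = 2.
  m = 0010 → c = 1001000, weight = 2.
  m = 1010 → c = 1001110, weight = 4.
  m = 0110 → c = 0001111, weight = 4.
  m = 1110 → c = 0001001, weight = 2.
  m = 0001 → c = 0111111, weight = 6.
  m = 1001 → c = 0111001, weight = 4.
  m = 0101 → c = 1111000, weight = 4.
  m = 1101 → c = 1111110, weight = 6.
  m = 0011 → c = 1110111, weight = 6.
  m = 1011 → c = 1110001, weight = 4.
  m = 0111 → c = 0110000, weight = 2.
  m = 1111 → c = 0110110, weight = 4.
Tally weights:
  weight 0: 1 codewords.
  weight 2: 5 codewords.
  weight 4: 7 codewords.
  weight 6: 3 codewords.
Minimum distance d = smallest w > 0 with A_w > 0 = 2.
Sanity: Σ A_w = 16 = 2^4 = 16 ✓.


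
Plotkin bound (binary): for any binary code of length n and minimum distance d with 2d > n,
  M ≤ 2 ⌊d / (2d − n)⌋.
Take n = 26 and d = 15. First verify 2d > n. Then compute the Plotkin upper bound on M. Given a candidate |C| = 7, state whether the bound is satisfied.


Plotkin bound M ≤ 6; given |C| = 7 > bound (violated).

Check applicability: 2d = 30, n = 26.
2d − n = 4 > 0, so Plotkin applies.
Compute d/(2d−n) = 15/4 ≈ 3.7500.
⌊d/(2d−n)⌋ = 3.
Plotkin bound: M ≤ 2·3 = 6.
Given |C| = 7, check: VIOLATED.
This |C| is above the Plotkin bound, so no binary code with n = 26, d = 15 and 7 codewords exists.


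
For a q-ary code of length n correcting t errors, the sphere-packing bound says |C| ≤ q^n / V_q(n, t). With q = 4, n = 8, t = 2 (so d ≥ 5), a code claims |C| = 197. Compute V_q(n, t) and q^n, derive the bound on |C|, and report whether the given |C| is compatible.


V_q(n, t) = 277, q^n = 65536, Hamming bound = 236, |C| = 197 ≤ bound (satisfied).

Step 1: Compute V_q(n, t) = Σ_{j=0}^2 C(n, j) (q−1)^j.
  j = 0: C(8,0)·(3)^0 = 1·1 = 1.
  j = 1: C(8,1)·(3)^1 = 8·3 = 24.
  j = 2: C(8,2)·(3)^2 = 28·9 = 252.
  V_q(n, t) = 1 + 24 + 252 = 277.
Step 2: q^n = 4^8 = 65536.
Step 3: Hamming bound ⌊q^n / V_q(n,t)⌋ = ⌊65536/277⌋ = 236.
Step 4: Compare |C| = 197 to 236: satisfied.
The claimed |C| lies below the Hamming bound.


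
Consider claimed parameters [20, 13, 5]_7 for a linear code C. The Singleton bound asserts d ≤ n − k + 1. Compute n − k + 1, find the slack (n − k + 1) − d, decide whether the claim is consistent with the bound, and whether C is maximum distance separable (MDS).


Singleton RHS = n − k + 1 = 8, slack = 3, bound satisfied, not MDS.

Singleton bound: d ≤ n − k + 1.
Here n = 20, k = 13, so n − k + 1 = 8.
Given d = 5, check d ≤ 8: YES.
Slack = (n − k + 1) − d = 3.
The code is NOT MDS (slack = 3 > 0).
Description: the claimed parameters are [20, 13, 5]_7; such a code would be non-MDS.


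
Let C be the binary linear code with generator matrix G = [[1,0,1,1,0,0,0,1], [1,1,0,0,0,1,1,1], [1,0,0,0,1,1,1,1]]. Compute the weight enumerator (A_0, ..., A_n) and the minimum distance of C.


Weight distribution: A_0 = 1, A_2 = 1, A_4 = 1, A_5 = 4, A_6 = 1. Minimum distance d = 2.

Enumerate all 2^3 = 8 messages m ∈ F_2^3.
For each, compute codeword c = mG in F_2^8, then tally its weight.
  m = 000 → c = 00000000, weight = 0.
  m = 100 → c = 10110001, weight = 4.
  m = 010 → c = 11000111, weight = 5.
  m = 110 → c = 01110110, weight = 5.
  m = 001 → c = 10001111, weight = 5.
  m = 101 → c = 00111110, weight = 5.
  m = 011 → c = 01001000, weight = 2.
  m = 111 → c = 11111001, weight = 6.
Tally weights:
  weight 0: 1 codewords.
  weight 2: 1 codewords.
  weight 4: 1 codewords.
  weight 5: 4 codewords.
  weight 6: 1 codewords.
Minimum distance d = smallest w > 0 with A_w > 0 = 2.
Sanity: Σ A_w = 8 = 2^3 = 8 ✓.


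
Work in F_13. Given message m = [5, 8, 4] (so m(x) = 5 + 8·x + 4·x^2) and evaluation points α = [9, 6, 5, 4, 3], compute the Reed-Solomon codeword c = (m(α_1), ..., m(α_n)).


c = [11, 2, 2, 10, 0]

Message polynomial: m(x) = 5 + 8·x + 4·x^2 (mod 13).
For each evaluation point α_i, compute m(α_i) mod 13:
  α_1 = 9: Horner steps 4 → 5 → 11, so m(9) = 11.
  α_2 = 6: Horner steps 4 → 6 → 2, so m(6) = 2.
  α_3 = 5: Horner steps 4 → 2 → 2, so m(5) = 2.
  α_4 = 4: Horner steps 4 → 11 → 10, so m(4) = 10.
  α_5 = 3: Horner steps 4 → 7 → 0, so m(3) = 0.
Codeword c = [11, 2, 2, 10, 0] ∈ F_13^5.


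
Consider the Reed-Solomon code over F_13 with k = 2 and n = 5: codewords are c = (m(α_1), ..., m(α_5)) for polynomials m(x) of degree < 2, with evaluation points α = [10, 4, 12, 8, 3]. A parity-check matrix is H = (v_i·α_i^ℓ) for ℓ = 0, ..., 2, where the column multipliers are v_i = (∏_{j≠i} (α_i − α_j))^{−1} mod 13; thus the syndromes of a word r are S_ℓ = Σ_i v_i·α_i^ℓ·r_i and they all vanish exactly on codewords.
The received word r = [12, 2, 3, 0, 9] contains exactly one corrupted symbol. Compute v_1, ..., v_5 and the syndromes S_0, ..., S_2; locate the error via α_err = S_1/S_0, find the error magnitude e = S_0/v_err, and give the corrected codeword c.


S = (11, 2, 11), error at position 3, error magnitude e = 5, c = [12, 2, 11, 0, 9].

Step 1: column multipliers v_i = (∏_{j≠i}(α_i − α_j))^{−1} mod 13.
  i = 1 (α = 10): (10−4)(10−12)(10−8)(10−3) = 6·(−2)·2·7 = −168 ≡ 1, so v_1 = 1^{−1} = 1 (mod 13).
  i = 2 (α = 4): (4−10)(4−12)(4−8)(4−3) = (−6)·(−8)·(−4)·1 = −192 ≡ 3, so v_2 = 3^{−1} = 9 (mod 13).
  i = 3 (α = 12): (12−10)(12−4)(12−8)(12−3) = 2·8·4·9 = 576 ≡ 4, so v_3 = 4^{−1} = 10 (mod 13).
  i = 4 (α = 8): (8−10)(8−4)(8−12)(8−3) = (−2)·4·(−4)·5 = 160 ≡ 4, so v_4 = 4^{−1} = 10 (mod 13).
  i = 5 (α = 3): (3−10)(3−4)(3−12)(3−8) = (−7)·(−1)·(−9)·(−5) = 315 ≡ 3, so v_5 = 3^{−1} = 9 (mod 13).
  v = [1, 9, 10, 10, 9].
Step 2: syndromes of r = [12, 2, 3, 0, 9] (all sums mod 13).
  S_0 = Σ v_i r_i = 1·12 + 9·2 + 10·3 + 10·0 + 9·9 = 141 ≡ 11.
  S_1 = Σ v_i α_i r_i = 1·10·12 + 9·4·2 + 10·12·3 + 10·8·0 + 9·3·9 = 795 ≡ 2.
  α_i^2 mod 13 = [9, 3, 1, 12, 9].
  S_2 = Σ v_i α_i^2 r_i = 1·9·12 + 9·3·2 + 10·1·3 + 10·12·0 + 9·9·9 = 921 ≡ 11.
  S = (11, 2, 11) ≠ 0, so r is not a codeword (an error is present).
Step 3: locate the error. For a single error e at position i, S_ℓ = v_i·e·α_i^ℓ, so α_err = S_1/S_0.
  S_0^{−1} = 11^{−1} = 6 (mod 13), so α_err = 2·6 = 12 ≡ 12 = α_3. Error position i = 3.
  Consistency check: S_2/S_1 = 11·7 = 77 ≡ 12 = α_err ✓ (single-error assumption holds).
Step 4: error magnitude e = S_0/v_3 = S_0·∏_{j≠3}(α_3 − α_j) = 11·4 = 44 ≡ 5 (mod 13).
Step 5: correct position 3: c_3 = r_3 − e = 3 − 5 ≡ 11 (mod 13). Hence c = [12, 2, 11, 0, 9].
  Check: interpolating c through the α_i gives m(x) = 4 + 6·x (degree < 2) with m(α_i) = c_i for every i, so c is indeed a codeword.


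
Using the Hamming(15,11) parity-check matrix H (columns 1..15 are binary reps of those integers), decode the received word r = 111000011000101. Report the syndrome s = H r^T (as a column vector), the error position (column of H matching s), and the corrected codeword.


s = (0, 0, 1, 1)^T, error position = 3, corrected codeword c = 110000011000101

Compute s = H r^T mod 2 one row at a time:
  s_1 = 1 + 1 + 0 + 0 + 0 + 1 + 0 + 1 = 4 ≡ 0 (mod 2).
  s_2 = 0 + 0 + 0 + 0 + 0 + 1 + 0 + 1 = 2 ≡ 0 (mod 2).
  s_3 = 1 + 1 + 0 + 0 + 0 + 0 + 0 + 1 = 3 ≡ 1 (mod 2).
  s_4 = 1 + 1 + 0 + 0 + 1 + 0 + 1 + 1 = 5 ≡ 1 (mod 2).
s = (0, 0, 1, 1)^T — this equals column 3 of H (binary 0011), so error is at position 3.
Correct: flip bit 3 of r = 111000011000101 to get c = 110000011000101.


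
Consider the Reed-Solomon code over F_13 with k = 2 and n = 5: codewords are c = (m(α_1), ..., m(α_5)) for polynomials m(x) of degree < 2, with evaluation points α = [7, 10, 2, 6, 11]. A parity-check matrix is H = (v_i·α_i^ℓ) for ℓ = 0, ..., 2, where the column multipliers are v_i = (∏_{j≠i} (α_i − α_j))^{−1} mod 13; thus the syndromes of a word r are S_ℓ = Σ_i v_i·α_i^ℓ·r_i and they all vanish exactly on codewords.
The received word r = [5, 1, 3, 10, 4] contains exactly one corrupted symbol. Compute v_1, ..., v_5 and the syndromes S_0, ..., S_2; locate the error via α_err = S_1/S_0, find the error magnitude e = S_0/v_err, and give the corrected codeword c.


S = (9, 2, 12), error at position 4, error magnitude e = 8, c = [5, 1, 3, 2, 4].

Step 1: column multipliers v_i = (∏_{j≠i}(α_i − α_j))^{−1} mod 13.
  i = 1 (α = 7): (7−10)(7−2)(7−6)(7−11) = (−3)·5·1·(−4) = 60 ≡ 8, so v_1 = 8^{−1} = 5 (mod 13).
  i = 2 (α = 10): (10−7)(10−2)(10−6)(10−11) = 3·8·4·(−1) = −96 ≡ 8, so v_2 = 8^{−1} = 5 (mod 13).
  i = 3 (α = 2): (2−7)(2−10)(2−6)(2−11) = (−5)·(−8)·(−4)·(−9) = 1440 ≡ 10, so v_3 = 10^{−1} = 4 (mod 13).
  i = 4 (α = 6): (6−7)(6−10)(6−2)(6−11) = (−1)·(−4)·4·(−5) = −80 ≡ 11, so v_4 = 11^{−1} = 6 (mod 13).
  i = 5 (α = 11): (11−7)(11−10)(11−2)(11−6) = 4·1·9·5 = 180 ≡ 11, so v_5 = 11^{−1} = 6 (mod 13).
  v = [5, 5, 4, 6, 6].
Step 2: syndromes of r = [5, 1, 3, 10, 4] (all sums mod 13).
  S_0 = Σ v_i r_i = 5·5 + 5·1 + 4·3 + 6·10 + 6·4 = 126 ≡ 9.
  S_1 = Σ v_i α_i r_i = 5·7·5 + 5·10·1 + 4·2·3 + 6·6·10 + 6·11·4 = 873 ≡ 2.
  α_i^2 mod 13 = [10, 9, 4, 10, 4].
  S_2 = Σ v_i α_i^2 r_i = 5·10·5 + 5·9·1 + 4·4·3 + 6·10·10 + 6·4·4 = 1039 ≡ 12.
  S = (9, 2, 12) ≠ 0, so r is not a codeword (an error is present).
Step 3: locate the error. For a single error e at position i, S_ℓ = v_i·e·α_i^ℓ, so α_err = S_1/S_0.
  S_0^{−1} = 9^{−1} = 3 (mod 13), so α_err = 2·3 = 6 ≡ 6 = α_4. Error position i = 4.
  Consistency check: S_2/S_1 = 12·7 = 84 ≡ 6 = α_err ✓ (single-error assumption holds).
Step 4: error magnitude e = S_0/v_4 = S_0·∏_{j≠4}(α_4 − α_j) = 9·11 = 99 ≡ 8 (mod 13).
Step 5: correct position 4: c_4 = r_4 − e = 10 − 8 ≡ 2 (mod 13). Hence c = [5, 1, 3, 2, 4].
  Check: interpolating c through the α_i gives m(x) = 10 + 3·x (degree < 2) with m(α_i) = c_i for every i, so c is indeed a codeword.


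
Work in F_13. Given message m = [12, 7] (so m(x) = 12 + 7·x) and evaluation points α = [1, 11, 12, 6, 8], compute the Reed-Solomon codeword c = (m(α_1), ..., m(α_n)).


c = [6, 11, 5, 2, 3]

Message polynomial: m(x) = 12 + 7·x (mod 13).
For each evaluation point α_i, compute m(α_i) mod 13:
  α_1 = 1: Horner steps 7 → 6, so m(1) = 6.
  α_2 = 11: Horner steps 7 → 11, so m(11) = 11.
  α_3 = 12: Horner steps 7 → 5, so m(12) = 5.
  α_4 = 6: Horner steps 7 → 2, so m(6) = 2.
  α_5 = 8: Horner steps 7 → 3, so m(8) = 3.
Codeword c = [6, 11, 5, 2, 3] ∈ F_13^5.


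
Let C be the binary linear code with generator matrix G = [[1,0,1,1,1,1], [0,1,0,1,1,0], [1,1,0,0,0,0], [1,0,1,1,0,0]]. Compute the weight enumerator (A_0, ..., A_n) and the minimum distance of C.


Weight distribution: A_0 = 1, A_2 = 4, A_3 = 6, A_4 = 3, A_5 = 2. Minimum distance d = 2.

Enumerate all 2^4 = 16 messages m ∈ F_2^4.
For each, compute codeword c = mG in F_2^6, then tally its weight.
  m = 0000 → c = 000000, weight = 0.
  m = 1000 → c = 101111, weight = 5.
  m = 0100 → c = 010110, weight = 3.
  m = 1100 → c = 111001, weight = 4.
  m = 0010 → c = 110000, weight = 2.
  m = 1010 → c = 011111, weight = 5.
  m = 0110 → c = 100110, weight = 3.
  m = 1110 → c = 001001, weight = 2.
  m = 0001 → c = 101100, weight = 3.
  m = 1001 → c = 000011, weight = 2.
  m = 0101 → c = 111010, weight = 4.
  m = 1101 → c = 010101, weight = 3.
  m = 0011 → c = 011100, weight = 3.
  m = 1011 → c = 110011, weight = 4.
  m = 0111 → c = 001010, weight = 2.
  m = 1111 → c = 100101, weight = 3.
Tally weights:
  weight 0: 1 codewords.
  weight 2: 4 codewords.
  weight 3: 6 codewords.
  weight 4: 3 codewords.
  weight 5: 2 codewords.
Minimum distance d = smallest w > 0 with A_w > 0 = 2.
Sanity: Σ A_w = 16 = 2^4 = 16 ✓.


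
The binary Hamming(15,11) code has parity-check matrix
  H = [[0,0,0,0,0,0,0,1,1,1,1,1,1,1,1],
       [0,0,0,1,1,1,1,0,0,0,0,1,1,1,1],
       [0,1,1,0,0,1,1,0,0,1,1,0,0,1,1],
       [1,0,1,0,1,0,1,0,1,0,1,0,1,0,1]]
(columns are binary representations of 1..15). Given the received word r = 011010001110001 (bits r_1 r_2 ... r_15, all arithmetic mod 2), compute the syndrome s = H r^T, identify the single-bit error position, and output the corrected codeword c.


s = (0, 0, 1, 1)^T, error position = 3, corrected codeword c = 010010001110001

Compute s = H r^T mod 2 one row at a time:
  s_1 = 0 + 1 + 1 + 1 + 0 + 0 + 0 + 1 = 4 ≡ 0 (mod 2).
  s_2 = 0 + 1 + 0 + 0 + 0 + 0 + 0 + 1 = 2 ≡ 0 (mod 2).
  s_3 = 1 + 1 + 0 + 0 + 1 + 1 + 0 + 1 = 5 ≡ 1 (mod 2).
  s_4 = 0 + 1 + 1 + 0 + 1 + 1 + 0 + 1 = 5 ≡ 1 (mod 2).
s = (0, 0, 1, 1)^T — this equals column 3 of H (binary 0011), so error is at position 3.
Correct: flip bit 3 of r = 011010001110001 to get c = 010010001110001.


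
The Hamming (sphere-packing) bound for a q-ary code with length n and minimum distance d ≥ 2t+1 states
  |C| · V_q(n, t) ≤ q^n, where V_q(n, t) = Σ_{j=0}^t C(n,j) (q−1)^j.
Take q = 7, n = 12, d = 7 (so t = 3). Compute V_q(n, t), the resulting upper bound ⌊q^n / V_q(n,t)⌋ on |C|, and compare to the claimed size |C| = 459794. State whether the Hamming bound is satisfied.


V_q(n, t) = 49969, q^n = 13841287201, Hamming bound = 276997, |C| = 459794 > bound (violated).

Step 1: Compute V_q(n, t) = Σ_{j=0}^3 C(n, j) (q−1)^j.
  j = 0: C(12,0)·(6)^0 = 1·1 = 1.
  j = 1: C(12,1)·(6)^1 = 12·6 = 72.
  j = 2: C(12,2)·(6)^2 = 66·36 = 2376.
  j = 3: C(12,3)·(6)^3 = 220·216 = 47520.
  V_q(n, t) = 1 + 72 + 2376 + 47520 = 49969.
Step 2: q^n = 7^12 = 13841287201.
Step 3: Hamming bound ⌊q^n / V_q(n,t)⌋ = ⌊13841287201/49969⌋ = 276997.
Step 4: Compare |C| = 459794 to 276997: violated.
The claimed |C| lies above the Hamming bound, so no 7-ary code of length 12 with d ≥ 7 can have 459794 codewords.


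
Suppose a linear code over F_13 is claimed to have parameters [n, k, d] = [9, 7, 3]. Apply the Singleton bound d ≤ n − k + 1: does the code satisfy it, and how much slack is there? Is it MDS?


Singleton RHS = n − k + 1 = 3, slack = 0, bound satisfied, MDS.

Singleton bound: d ≤ n − k + 1.
Here n = 9, k = 7, so n − k + 1 = 3.
Given d = 3, check d ≤ 3: YES.
Slack = (n − k + 1) − d = 0.
The code is MDS (slack = 0).
Description: the claimed parameters are [9, 7, 3]_13; such a code would be MDS (meets Singleton bound).


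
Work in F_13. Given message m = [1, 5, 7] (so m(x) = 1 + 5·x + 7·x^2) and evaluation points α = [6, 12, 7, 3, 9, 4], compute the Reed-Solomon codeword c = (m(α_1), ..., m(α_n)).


c = [10, 3, 2, 1, 2, 3]

Message polynomial: m(x) = 1 + 5·x + 7·x^2 (mod 13).
For each evaluation point α_i, compute m(α_i) mod 13:
  α_1 = 6: Horner steps 7 → 8 → 10, so m(6) = 10.
  α_2 = 12: Horner steps 7 → 11 → 3, so m(12) = 3.
  α_3 = 7: Horner steps 7 → 2 → 2, so m(7) = 2.
  α_4 = 3: Horner steps 7 → 0 → 1, so m(3) = 1.
  α_5 = 9: Horner steps 7 → 3 → 2, so m(9) = 2.
  α_6 = 4: Horner steps 7 → 7 → 3, so m(4) = 3.
Codeword c = [10, 3, 2, 1, 2, 3] ∈ F_13^6.


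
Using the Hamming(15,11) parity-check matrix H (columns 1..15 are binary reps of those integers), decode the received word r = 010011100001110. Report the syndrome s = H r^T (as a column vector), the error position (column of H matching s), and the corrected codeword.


s = (1, 0, 0, 1)^T, error position = 9, corrected codeword c = 010011101001110

Compute s = H r^T mod 2 one row at a time:
  s_1 = 0 + 0 + 0 + 0 + 1 + 1 + 1 + 0 = 3 ≡ 1 (mod 2).
  s_2 = 0 + 1 + 1 + 1 + 1 + 1 + 1 + 0 = 6 ≡ 0 (mod 2).
  s_3 = 1 + 0 + 1 + 1 + 0 + 0 + 1 + 0 = 4 ≡ 0 (mod 2).
  s_4 = 0 + 0 + 1 + 1 + 0 + 0 + 1 + 0 = 3 ≡ 1 (mod 2).
s = (1, 0, 0, 1)^T — this equals column 9 of H (binary 1001), so error is at position 9.
Correct: flip bit 9 of r = 010011100001110 to get c = 010011101001110.


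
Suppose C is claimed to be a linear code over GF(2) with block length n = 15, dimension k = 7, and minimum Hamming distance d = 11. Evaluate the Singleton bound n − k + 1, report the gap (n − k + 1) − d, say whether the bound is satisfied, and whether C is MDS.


Singleton RHS = n − k + 1 = 9, slack = -2, bound violated (no such code; not MDS).

Singleton bound: d ≤ n − k + 1.
Here n = 15, k = 7, so n − k + 1 = 9.
Given d = 11, check d ≤ 9: NO.
Slack = (n − k + 1) − d = -2.
The slack is negative: d = 11 exceeds n − k + 1 = 9 by 2, so the Singleton bound is violated and no linear [15, 7, 11]_2 code can exist. In particular it is not MDS (MDS requires d = n − k + 1 exactly).
Description: the claimed parameters are [15, 7, 11]_2; such a code would be impossible (violates the Singleton bound).


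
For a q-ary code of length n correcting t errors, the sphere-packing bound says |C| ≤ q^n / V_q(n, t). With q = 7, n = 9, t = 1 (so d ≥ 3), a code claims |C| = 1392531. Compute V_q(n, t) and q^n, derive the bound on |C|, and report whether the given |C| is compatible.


V_q(n, t) = 55, q^n = 40353607, Hamming bound = 733701, |C| = 1392531 > bound (violated).

Step 1: Compute V_q(n, t) = Σ_{j=0}^1 C(n, j) (q−1)^j.
  j = 0: C(9,0)·(6)^0 = 1·1 = 1.
  j = 1: C(9,1)·(6)^1 = 9·6 = 54.
  V_q(n, t) = 1 + 54 = 55.
Step 2: q^n = 7^9 = 40353607.
Step 3: Hamming bound ⌊q^n / V_q(n,t)⌋ = ⌊40353607/55⌋ = 733701.
Step 4: Compare |C| = 1392531 to 733701: violated.
The claimed |C| lies above the Hamming bound, so no 7-ary code of length 9 with d ≥ 3 can have 1392531 codewords.


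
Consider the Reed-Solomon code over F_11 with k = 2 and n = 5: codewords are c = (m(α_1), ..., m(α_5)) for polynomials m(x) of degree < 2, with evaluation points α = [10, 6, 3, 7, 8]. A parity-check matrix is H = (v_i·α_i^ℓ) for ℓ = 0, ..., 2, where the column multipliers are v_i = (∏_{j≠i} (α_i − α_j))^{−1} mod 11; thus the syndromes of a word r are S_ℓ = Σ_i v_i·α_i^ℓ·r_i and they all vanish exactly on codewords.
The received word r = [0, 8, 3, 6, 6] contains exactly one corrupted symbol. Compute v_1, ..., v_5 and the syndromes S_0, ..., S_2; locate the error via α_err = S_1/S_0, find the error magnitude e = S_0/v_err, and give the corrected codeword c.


S = (1, 8, 9), error at position 5, error magnitude e = 2, c = [0, 8, 3, 6, 4].

Step 1: column multipliers v_i = (∏_{j≠i}(α_i − α_j))^{−1} mod 11.
  i = 1 (α = 10): (10−6)(10−3)(10−7)(10−8) = 4·7·3·2 = 168 ≡ 3, so v_1 = 3^{−1} = 4 (mod 11).
  i = 2 (α = 6): (6−10)(6−3)(6−7)(6−8) = (−4)·3·(−1)·(−2) = −24 ≡ 9, so v_2 = 9^{−1} = 5 (mod 11).
  i = 3 (α = 3): (3−10)(3−6)(3−7)(3−8) = (−7)·(−3)·(−4)·(−5) = 420 ≡ 2, so v_3 = 2^{−1} = 6 (mod 11).
  i = 4 (α = 7): (7−10)(7−6)(7−3)(7−8) = (−3)·1·4·(−1) = 12 ≡ 1, so v_4 = 1^{−1} = 1 (mod 11).
  i = 5 (α = 8): (8−10)(8−6)(8−3)(8−7) = (−2)·2·5·1 = −20 ≡ 2, so v_5 = 2^{−1} = 6 (mod 11).
  v = [4, 5, 6, 1, 6].
Step 2: syndromes of r = [0, 8, 3, 6, 6] (all sums mod 11).
  S_0 = Σ v_i r_i = 4·0 + 5·8 + 6·3 + 1·6 + 6·6 = 100 ≡ 1.
  S_1 = Σ v_i α_i r_i = 4·10·0 + 5·6·8 + 6·3·3 + 1·7·6 + 6·8·6 = 624 ≡ 8.
  α_i^2 mod 11 = [1, 3, 9, 5, 9].
  S_2 = Σ v_i α_i^2 r_i = 4·1·0 + 5·3·8 + 6·9·3 + 1·5·6 + 6·9·6 = 636 ≡ 9.
  S = (1, 8, 9) ≠ 0, so r is not a codeword (an error is present).
Step 3: locate the error. For a single error e at position i, S_ℓ = v_i·e·α_i^ℓ, so α_err = S_1/S_0.
  S_0^{−1} = 1^{−1} = 1 (mod 11), so α_err = 8·1 = 8 ≡ 8 = α_5. Error position i = 5.
  Consistency check: S_2/S_1 = 9·7 = 63 ≡ 8 = α_err ✓ (single-error assumption holds).
Step 4: error magnitude e = S_0/v_5 = S_0·∏_{j≠5}(α_5 − α_j) = 1·2 = 2 ≡ 2 (mod 11).
Step 5: correct position 5: c_5 = r_5 − e = 6 − 2 ≡ 4 (mod 11). Hence c = [0, 8, 3, 6, 4].
  Check: interpolating c through the α_i gives m(x) = 9 + 9·x (degree < 2) with m(α_i) = c_i for every i, so c is indeed a codeword.
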